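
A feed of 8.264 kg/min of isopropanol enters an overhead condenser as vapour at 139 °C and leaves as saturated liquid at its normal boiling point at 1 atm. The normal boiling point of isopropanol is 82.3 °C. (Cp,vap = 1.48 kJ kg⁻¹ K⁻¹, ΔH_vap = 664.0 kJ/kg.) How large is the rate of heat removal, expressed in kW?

Q_c = 103 kW

vapour 139→82.3 °C: -83.916 kJ/kg
condensation at 82.3 °C: -664 kJ/kg
Δh = -83.916 + -664 = -747.92 kJ/kg
Q = ṁ·Δh = 8.264 kg/min × -747.92 kJ/kg = -6180.8 kJ/min
|Q| = 103.01 kW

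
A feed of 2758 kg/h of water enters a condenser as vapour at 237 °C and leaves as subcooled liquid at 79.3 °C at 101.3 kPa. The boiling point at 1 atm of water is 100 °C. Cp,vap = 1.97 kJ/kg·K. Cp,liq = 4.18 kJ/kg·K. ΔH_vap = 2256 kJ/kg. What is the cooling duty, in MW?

Q_c = 2.00 MW

vapour 237→100 °C: -269.89 kJ/kg
condensation at 100 °C: -2256 kJ/kg
liquid 100→79.3 °C: -86.526 kJ/kg
Δh = -269.89 + -2256 + -86.526 = -2612.4 kJ/kg
Q = ṁ·Δh = 2758 kg/h × -2612.4 kJ/kg = -7.205e+06 kJ/h
|Q| = 2001.4 kW = 2.0014 MW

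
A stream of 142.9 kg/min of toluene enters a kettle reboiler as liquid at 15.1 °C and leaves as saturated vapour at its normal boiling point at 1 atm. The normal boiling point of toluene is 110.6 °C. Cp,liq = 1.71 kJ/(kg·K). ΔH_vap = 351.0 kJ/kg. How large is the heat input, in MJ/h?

Q = 4410 MJ/h

liquid 15.1→110.6 °C: 163.31 kJ/kg
vaporisation at 110.6 °C: 351 kJ/kg
Δh = 163.31 + 351 = 514.31 kJ/kg
Q = ṁ·Δh = 142.9 kg/min × 514.31 kJ/kg = 73494 kJ/min
|Q| = 1224.9 kW = 4409.7 MJ/h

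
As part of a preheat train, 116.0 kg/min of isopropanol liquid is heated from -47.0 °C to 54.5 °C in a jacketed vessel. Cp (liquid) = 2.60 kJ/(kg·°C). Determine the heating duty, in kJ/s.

Q = 510 kJ/s

Q = ṁ·Cp·ΔT = 116.0 × 2.60 × (54.5 − -47.0) = 30612 kJ/min
Converting: 30612 / 60 s = 510.21 kW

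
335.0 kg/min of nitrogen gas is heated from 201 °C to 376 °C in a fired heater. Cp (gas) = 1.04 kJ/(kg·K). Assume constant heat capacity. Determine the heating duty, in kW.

Q = ṁ·Cp·ΔT = 335.0 × 1.04 × (376 − 201) = 60970 kJ/min
Converting: 60970 / 60 s = 1016.2 kW

Q = 1020 kW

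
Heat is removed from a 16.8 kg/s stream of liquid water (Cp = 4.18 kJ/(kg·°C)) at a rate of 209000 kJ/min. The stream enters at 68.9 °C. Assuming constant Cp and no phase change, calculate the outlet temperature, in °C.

T_out = 19.3 °C

Q = 209000 kJ/min = 3483.3 kJ/s
ΔT = Q/(ṁ·Cp) = 3483.3/(16.8×4.18) = 49.603 K
T_out = 68.9 − 49.603 = 19.297 °C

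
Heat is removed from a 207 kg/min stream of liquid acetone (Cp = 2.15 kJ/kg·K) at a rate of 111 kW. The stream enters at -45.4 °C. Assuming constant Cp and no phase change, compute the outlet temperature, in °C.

Q = 111 kW = 6660 kJ/min
ΔT = Q/(ṁ·Cp) = 6660/(207×2.15) = 14.965 K
T_out = -45.4 − 14.965 = -60.365 °C

T_out = -60.4 °C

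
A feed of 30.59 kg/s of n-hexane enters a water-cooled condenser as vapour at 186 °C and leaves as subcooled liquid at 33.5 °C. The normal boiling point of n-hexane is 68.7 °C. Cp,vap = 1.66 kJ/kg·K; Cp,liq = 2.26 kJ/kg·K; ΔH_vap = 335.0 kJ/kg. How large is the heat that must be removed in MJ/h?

Q_c = 67100 MJ/h

vapour 186→68.7 °C: -194.72 kJ/kg
condensation at 68.7 °C: -335 kJ/kg
liquid 68.7→33.5 °C: -79.552 kJ/kg
Δh = -194.72 + -335 + -79.552 = -609.27 kJ/kg
Q = ṁ·Δh = 30.59 kg/s × -609.27 kJ/kg = -18638 kJ/s
|Q| = 18638 kW = 67095 MJ/h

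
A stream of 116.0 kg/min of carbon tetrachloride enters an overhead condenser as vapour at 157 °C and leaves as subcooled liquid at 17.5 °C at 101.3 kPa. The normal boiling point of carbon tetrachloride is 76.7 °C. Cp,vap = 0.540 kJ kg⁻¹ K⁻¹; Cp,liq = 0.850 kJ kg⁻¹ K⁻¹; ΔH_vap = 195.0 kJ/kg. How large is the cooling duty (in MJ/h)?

Q_c = 2010 MJ/h

vapour 157→76.7 °C: -43.362 kJ/kg
condensation at 76.7 °C: -195 kJ/kg
liquid 76.7→17.5 °C: -50.32 kJ/kg
Δh = -43.362 + -195 + -50.32 = -288.68 kJ/kg
Q = ṁ·Δh = 116.0 kg/min × -288.68 kJ/kg = -33487 kJ/min
|Q| = 558.12 kW = 2009.2 MJ/h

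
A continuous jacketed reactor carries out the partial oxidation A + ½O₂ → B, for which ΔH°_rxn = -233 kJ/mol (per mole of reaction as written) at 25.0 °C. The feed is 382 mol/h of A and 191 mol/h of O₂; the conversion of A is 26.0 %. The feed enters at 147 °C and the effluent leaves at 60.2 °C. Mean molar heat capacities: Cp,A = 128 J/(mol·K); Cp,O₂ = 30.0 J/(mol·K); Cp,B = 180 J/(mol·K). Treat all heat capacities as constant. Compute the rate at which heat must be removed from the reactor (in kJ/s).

Extent of reaction ξ = 0.260 × 382 = 99.32 mol/h
Reaction term: ξ·ΔH°_rxn = 99.32 × -233 = -23142 kJ/h
Sensible, feed 147→25 °C: -6664.4 kJ/h
Outlet flows (mol/h): A 282.68, O₂ 141.34, B 99.32
Sensible, products 25→60.2 °C: 2052.2 kJ/h
Q = ΔH = -27754 kJ/h = -7.7094 kW
Heat removed = 7.7094 kJ/s

Q_out = 7.71 kJ/s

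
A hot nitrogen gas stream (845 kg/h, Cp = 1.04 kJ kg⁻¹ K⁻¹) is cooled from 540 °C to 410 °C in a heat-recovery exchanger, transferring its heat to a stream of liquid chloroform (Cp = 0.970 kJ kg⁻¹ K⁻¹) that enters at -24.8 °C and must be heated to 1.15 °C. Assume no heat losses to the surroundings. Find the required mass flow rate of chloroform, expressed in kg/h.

Heat released by hot stream: Q = 845 × 1.04 × (540 − 410) = 114240 kJ/h
Energy balance on cold side (adiabatic exchanger): Q = ṁ_c·Cp_c·(T_c,out − T_c,in)
ṁ_c = 114240 / [0.970 × (1.15 − -24.8)] = 4538.6 kg/h

ṁ_c = 4540 kg/h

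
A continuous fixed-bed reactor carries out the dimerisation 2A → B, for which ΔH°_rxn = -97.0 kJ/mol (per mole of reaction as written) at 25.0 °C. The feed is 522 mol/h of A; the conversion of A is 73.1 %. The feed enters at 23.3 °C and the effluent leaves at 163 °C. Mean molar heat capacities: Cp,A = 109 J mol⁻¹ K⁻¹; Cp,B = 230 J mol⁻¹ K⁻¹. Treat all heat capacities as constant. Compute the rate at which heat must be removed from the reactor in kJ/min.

Q_out = 171 kJ/min

Extent of reaction ξ = 0.731 × 522 / 2 = 190.79 mol/h
Reaction term: ξ·ΔH°_rxn = 190.79 × -97.0 = -18507 kJ/h
Sensible, feed 23.3→25 °C: 96.727 kJ/h
Outlet flows (mol/h): A 140.42, B 190.79
Sensible, products 25→163 °C: 8167.9 kJ/h
Q = ΔH = -10242 kJ/h = -2.845 kW
Heat removed = 170.7 kJ/min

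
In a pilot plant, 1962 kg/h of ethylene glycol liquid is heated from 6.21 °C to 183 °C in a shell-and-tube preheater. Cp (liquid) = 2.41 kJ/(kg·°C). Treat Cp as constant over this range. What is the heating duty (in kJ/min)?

Q = ṁ·Cp·ΔT = 1962 × 2.41 × (183 − 6.21) = 835940 kJ/h
Converting: 835940 / 3600 s = 232.2 kW
Heating duty = 13932 kJ/min

Q = 13900 kJ/min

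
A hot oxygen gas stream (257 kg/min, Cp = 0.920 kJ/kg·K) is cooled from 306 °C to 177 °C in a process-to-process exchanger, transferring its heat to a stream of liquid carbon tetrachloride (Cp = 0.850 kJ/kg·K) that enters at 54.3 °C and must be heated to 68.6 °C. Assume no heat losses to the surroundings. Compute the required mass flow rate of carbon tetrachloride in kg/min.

Heat released by hot stream: Q = 257 × 0.920 × (306 − 177) = 30501 kJ/min
Energy balance on cold side (adiabatic exchanger): Q = ṁ_c·Cp_c·(T_c,out − T_c,in)
ṁ_c = 30501 / [0.850 × (68.6 − 54.3)] = 2509.3 kg/min

ṁ_c = 2510 kg/min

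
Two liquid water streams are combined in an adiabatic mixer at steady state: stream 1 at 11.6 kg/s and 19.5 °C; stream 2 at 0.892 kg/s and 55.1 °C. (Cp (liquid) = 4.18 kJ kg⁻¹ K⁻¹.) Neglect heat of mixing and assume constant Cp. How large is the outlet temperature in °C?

T_out = 22.0 °C

Energy balance with Q = 0: Σ ṁᵢCp,ᵢ(T_out − Tᵢ) = 0
T_out = Σ ṁᵢCp,ᵢTᵢ / Σ ṁᵢCp,ᵢ
      = 1151 / 52.217 = 22.042 °C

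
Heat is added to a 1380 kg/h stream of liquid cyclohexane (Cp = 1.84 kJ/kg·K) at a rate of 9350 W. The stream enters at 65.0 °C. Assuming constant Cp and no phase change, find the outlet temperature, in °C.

T_out = 78.3 °C

Q = 9350 W = 33660 kJ/h
ΔT = Q/(ṁ·Cp) = 33660/(1380×1.84) = 13.256 K
T_out = 65.0 + 13.256 = 78.256 °C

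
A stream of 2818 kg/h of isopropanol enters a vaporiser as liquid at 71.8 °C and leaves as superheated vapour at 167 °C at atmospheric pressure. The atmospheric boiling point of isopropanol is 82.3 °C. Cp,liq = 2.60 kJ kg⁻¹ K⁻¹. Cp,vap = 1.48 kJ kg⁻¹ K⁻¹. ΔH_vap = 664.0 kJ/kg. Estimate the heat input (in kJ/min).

Q = 38400 kJ/min

liquid 71.8→82.3 °C: 27.3 kJ/kg
vaporisation at 82.3 °C: 664 kJ/kg
vapour 82.3→167 °C: 125.36 kJ/kg
Δh = 27.3 + 664 + 125.36 = 816.66 kJ/kg
Q = ṁ·Δh = 2818 kg/h × 816.66 kJ/kg = 2.3013e+06 kJ/h
|Q| = 639.26 kW = 38356 kJ/min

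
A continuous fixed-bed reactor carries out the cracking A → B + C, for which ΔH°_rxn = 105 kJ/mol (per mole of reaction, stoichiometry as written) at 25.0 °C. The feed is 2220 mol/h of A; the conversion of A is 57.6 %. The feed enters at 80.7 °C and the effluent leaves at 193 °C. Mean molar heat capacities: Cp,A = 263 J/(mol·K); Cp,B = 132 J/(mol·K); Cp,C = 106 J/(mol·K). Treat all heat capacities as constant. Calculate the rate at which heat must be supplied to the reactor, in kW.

Extent of reaction ξ = 0.576 × 2220 = 1278.7 mol/h
Reaction term: ξ·ΔH°_rxn = 1278.7 × 105 = 134270 kJ/h
Sensible, feed 80.7→25 °C: -32521 kJ/h
Outlet flows (mol/h): A 941.28, B 1278.7, C 1278.7
Sensible, products 25→193 °C: 92718 kJ/h
Q = ΔH = 194460 kJ/h = 54.017 kW
Heat supplied = 54.017 kW

Q_in = 54.0 kW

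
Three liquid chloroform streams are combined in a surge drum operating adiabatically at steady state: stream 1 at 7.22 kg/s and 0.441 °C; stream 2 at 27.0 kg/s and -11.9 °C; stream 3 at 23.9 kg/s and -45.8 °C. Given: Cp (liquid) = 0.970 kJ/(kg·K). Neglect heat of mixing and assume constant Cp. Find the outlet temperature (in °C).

Energy balance with Q = 0: Σ ṁᵢCp,ᵢ(T_out − Tᵢ) = 0
T_out = Σ ṁᵢCp,ᵢTᵢ / Σ ṁᵢCp,ᵢ
      = -1370.4 / 56.376 = -24.307 °C

T_out = -24.3 °C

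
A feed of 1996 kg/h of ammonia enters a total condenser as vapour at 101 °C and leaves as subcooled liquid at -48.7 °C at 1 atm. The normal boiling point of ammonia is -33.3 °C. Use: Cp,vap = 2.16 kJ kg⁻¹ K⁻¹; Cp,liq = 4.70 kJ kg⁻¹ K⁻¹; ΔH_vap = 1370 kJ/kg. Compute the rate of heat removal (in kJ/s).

Q_c = 961 kJ/s

vapour 101→-33.3 °C: -290.09 kJ/kg
condensation at -33.3 °C: -1370 kJ/kg
liquid -33.3→-48.7 °C: -72.38 kJ/kg
Δh = -290.09 + -1370 + -72.38 = -1732.5 kJ/kg
Q = ṁ·Δh = 1996 kg/h × -1732.5 kJ/kg = -3.458e+06 kJ/h
|Q| = 960.56 kW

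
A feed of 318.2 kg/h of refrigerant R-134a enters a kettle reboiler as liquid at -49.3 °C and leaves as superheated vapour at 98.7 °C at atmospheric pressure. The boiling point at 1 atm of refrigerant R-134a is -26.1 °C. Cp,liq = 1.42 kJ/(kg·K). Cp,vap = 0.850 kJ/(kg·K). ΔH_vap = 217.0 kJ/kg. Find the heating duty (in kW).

Q = 31.5 kW

liquid -49.3→-26.1 °C: 32.944 kJ/kg
vaporisation at -26.1 °C: 217 kJ/kg
vapour -26.1→98.7 °C: 106.08 kJ/kg
Δh = 32.944 + 217 + 106.08 = 356.02 kJ/kg
Q = ṁ·Δh = 318.2 kg/h × 356.02 kJ/kg = 113290 kJ/h
|Q| = 31.469 kW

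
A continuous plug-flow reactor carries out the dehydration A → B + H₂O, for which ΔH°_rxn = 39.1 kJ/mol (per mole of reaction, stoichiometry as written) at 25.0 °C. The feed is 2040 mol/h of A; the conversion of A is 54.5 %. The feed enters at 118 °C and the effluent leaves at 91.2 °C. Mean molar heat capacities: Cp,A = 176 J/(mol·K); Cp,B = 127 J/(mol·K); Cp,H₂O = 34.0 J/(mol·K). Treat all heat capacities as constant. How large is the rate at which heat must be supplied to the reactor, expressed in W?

Q_in = 9100 W

Extent of reaction ξ = 0.545 × 2040 = 1111.8 mol/h
Reaction term: ξ·ΔH°_rxn = 1111.8 × 39.1 = 43471 kJ/h
Sensible, feed 118→25 °C: -33391 kJ/h
Outlet flows (mol/h): A 928.2, B 1111.8, H₂O 1111.8
Sensible, products 25→91.2 °C: 22664 kJ/h
Q = ΔH = 32745 kJ/h = 9.0959 kW
Heat supplied = 9095.9 W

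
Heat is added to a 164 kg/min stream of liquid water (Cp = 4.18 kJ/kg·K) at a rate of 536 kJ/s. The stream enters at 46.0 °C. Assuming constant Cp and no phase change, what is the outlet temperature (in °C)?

T_out = 92.9 °C

Q = 536 kJ/s = 32160 kJ/min
ΔT = Q/(ṁ·Cp) = 32160/(164×4.18) = 46.913 K
T_out = 46.0 + 46.913 = 92.913 °C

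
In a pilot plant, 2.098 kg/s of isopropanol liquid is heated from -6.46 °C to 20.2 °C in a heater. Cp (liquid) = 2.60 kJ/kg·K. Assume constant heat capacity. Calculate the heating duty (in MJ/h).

Q = 524 MJ/h

Q = ṁ·Cp·ΔT = 2.098 × 2.60 × (20.2 − -6.46) = 145.42 kJ/s
Heating duty = 523.53 MJ/h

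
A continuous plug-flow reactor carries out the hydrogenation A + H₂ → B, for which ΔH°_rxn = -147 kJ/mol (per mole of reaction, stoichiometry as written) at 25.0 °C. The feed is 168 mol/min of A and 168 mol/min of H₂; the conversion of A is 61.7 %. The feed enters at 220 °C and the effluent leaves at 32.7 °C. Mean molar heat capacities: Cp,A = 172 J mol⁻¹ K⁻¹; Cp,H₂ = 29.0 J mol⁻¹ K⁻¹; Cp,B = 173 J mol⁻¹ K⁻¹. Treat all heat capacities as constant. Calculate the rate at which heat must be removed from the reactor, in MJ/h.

Q_out = 1300 MJ/h

Extent of reaction ξ = 0.617 × 168 = 103.66 mol/min
Reaction term: ξ·ΔH°_rxn = 103.66 × -147 = -15237 kJ/min
Sensible, feed 220→25 °C: -6584.8 kJ/min
Outlet flows (mol/min): A 64.344, H₂ 64.344, B 103.66
Sensible, products 25→32.7 °C: 237.67 kJ/min
Q = ΔH = -21585 kJ/min = -359.74 kW
Heat removed = 1295.1 MJ/h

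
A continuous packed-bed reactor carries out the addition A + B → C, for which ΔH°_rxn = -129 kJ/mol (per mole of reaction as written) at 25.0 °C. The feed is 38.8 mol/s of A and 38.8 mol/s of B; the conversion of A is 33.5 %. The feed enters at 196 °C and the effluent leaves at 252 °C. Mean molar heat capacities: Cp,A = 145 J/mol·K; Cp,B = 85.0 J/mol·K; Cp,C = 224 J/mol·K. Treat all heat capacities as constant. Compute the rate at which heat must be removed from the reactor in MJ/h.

Extent of reaction ξ = 0.335 × 38.8 = 12.998 mol/s
Reaction term: ξ·ΔH°_rxn = 12.998 × -129 = -1676.7 kJ/s
Sensible, feed 196→25 °C: -1526 kJ/s
Outlet flows (mol/s): A 25.802, B 25.802, C 12.998
Sensible, products 25→252 °C: 2008 kJ/s
Q = ΔH = -1194.7 kJ/s = -1194.7 kW
Heat removed = 4300.9 MJ/h

Q_out = 4300 MJ/h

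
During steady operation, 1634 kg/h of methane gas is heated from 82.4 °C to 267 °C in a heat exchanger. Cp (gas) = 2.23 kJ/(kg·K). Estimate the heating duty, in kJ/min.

Q = 11200 kJ/min

Q = ṁ·Cp·ΔT = 1634 × 2.23 × (267 − 82.4) = 672650 kJ/h
Converting: 672650 / 3600 s = 186.85 kW
Heating duty = 11211 kJ/min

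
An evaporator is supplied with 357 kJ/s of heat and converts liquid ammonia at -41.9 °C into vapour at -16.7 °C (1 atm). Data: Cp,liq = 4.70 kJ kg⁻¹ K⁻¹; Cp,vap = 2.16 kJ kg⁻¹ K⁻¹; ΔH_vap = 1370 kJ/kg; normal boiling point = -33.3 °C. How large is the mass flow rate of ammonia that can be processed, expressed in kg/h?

ṁ = 889 kg/h

Δh = 4.70×(-33.3−-41.9) + 1370 + 2.16×(-16.7−-33.3) = 1446.3 kJ/kg
Q = 357 kJ/s = 357 kJ/s = 1.2852e+06 kJ/h
ṁ = Q/Δh = 1.2852e+06 / 1446.3 = 888.63 kg/h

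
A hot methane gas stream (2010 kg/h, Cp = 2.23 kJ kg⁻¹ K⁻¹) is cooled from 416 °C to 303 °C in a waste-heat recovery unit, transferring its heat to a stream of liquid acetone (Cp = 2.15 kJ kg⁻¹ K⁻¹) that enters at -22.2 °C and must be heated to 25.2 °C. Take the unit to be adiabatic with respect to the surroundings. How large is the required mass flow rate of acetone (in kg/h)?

ṁ_c = 4970 kg/h

Heat released by hot stream: Q = 2010 × 2.23 × (416 − 303) = 506500 kJ/h
Energy balance on cold side (adiabatic exchanger): Q = ṁ_c·Cp_c·(T_c,out − T_c,in)
ṁ_c = 506500 / [2.15 × (25.2 − -22.2)] = 4970.1 kg/h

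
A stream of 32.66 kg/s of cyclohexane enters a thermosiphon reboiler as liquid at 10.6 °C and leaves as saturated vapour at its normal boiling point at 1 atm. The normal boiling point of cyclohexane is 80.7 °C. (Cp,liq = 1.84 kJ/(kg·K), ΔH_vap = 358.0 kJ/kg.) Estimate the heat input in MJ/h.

liquid 10.6→80.7 °C: 128.98 kJ/kg
vaporisation at 80.7 °C: 358 kJ/kg
Δh = 128.98 + 358 = 486.98 kJ/kg
Q = ṁ·Δh = 32.66 kg/s × 486.98 kJ/kg = 15905 kJ/s
|Q| = 15905 kW = 57258 MJ/h

Q = 57300 MJ/h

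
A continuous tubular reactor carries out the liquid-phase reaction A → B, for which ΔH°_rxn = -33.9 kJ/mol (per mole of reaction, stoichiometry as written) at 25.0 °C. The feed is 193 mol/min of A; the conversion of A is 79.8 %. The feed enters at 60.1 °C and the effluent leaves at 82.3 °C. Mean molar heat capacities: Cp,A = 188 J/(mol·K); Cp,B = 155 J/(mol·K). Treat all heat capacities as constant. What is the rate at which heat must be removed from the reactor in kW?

Extent of reaction ξ = 0.798 × 193 = 154.01 mol/min
Reaction term: ξ·ΔH°_rxn = 154.01 × -33.9 = -5221.1 kJ/min
Sensible, feed 60.1→25 °C: -1273.6 kJ/min
Outlet flows (mol/min): A 38.986, B 154.01
Sensible, products 25→82.3 °C: 1787.8 kJ/min
Q = ΔH = -4706.8 kJ/min = -78.447 kW
Heat removed = 78.447 kW

Q_out = 78.4 kW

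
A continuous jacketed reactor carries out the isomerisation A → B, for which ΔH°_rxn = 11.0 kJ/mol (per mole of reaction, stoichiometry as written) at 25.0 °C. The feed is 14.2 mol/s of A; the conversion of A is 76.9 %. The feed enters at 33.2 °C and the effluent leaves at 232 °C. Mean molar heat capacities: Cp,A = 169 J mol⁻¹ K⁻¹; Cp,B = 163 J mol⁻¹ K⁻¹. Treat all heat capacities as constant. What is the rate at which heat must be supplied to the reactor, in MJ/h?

Q_in = 2100 MJ/h

Extent of reaction ξ = 0.769 × 14.2 = 10.92 mol/s
Reaction term: ξ·ΔH°_rxn = 10.92 × 11.0 = 120.12 kJ/s
Sensible, feed 33.2→25 °C: -19.678 kJ/s
Outlet flows (mol/s): A 3.2802, B 10.92
Sensible, products 25→232 °C: 483.2 kJ/s
Q = ΔH = 583.64 kJ/s = 583.64 kW
Heat supplied = 2101.1 MJ/h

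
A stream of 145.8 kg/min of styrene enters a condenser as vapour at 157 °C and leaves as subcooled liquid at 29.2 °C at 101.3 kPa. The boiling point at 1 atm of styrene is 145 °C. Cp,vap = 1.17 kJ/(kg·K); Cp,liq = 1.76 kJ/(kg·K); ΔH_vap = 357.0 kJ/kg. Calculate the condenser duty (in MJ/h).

vapour 157→145 °C: -14.04 kJ/kg
condensation at 145 °C: -357 kJ/kg
liquid 145→29.2 °C: -203.81 kJ/kg
Δh = -14.04 + -357 + -203.81 = -574.85 kJ/kg
Q = ṁ·Δh = 145.8 kg/min × -574.85 kJ/kg = -83813 kJ/min
|Q| = 1396.9 kW = 5028.8 MJ/h

Q_c = 5030 MJ/h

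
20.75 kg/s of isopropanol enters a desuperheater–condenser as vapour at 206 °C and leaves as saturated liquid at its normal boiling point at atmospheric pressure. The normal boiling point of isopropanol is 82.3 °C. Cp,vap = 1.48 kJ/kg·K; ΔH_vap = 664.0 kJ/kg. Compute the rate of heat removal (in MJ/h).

Q_c = 63300 MJ/h

vapour 206→82.3 °C: -183.08 kJ/kg
condensation at 82.3 °C: -664 kJ/kg
Δh = -183.08 + -664 = -847.08 kJ/kg
Q = ṁ·Δh = 20.75 kg/s × -847.08 kJ/kg = -17577 kJ/s
|Q| = 17577 kW = 63277 MJ/h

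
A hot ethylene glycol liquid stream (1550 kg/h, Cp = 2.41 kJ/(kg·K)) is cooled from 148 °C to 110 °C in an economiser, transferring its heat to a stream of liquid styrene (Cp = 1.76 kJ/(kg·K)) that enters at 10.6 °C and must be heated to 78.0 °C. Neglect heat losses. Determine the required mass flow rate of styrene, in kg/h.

Heat released by hot stream: Q = 1550 × 2.41 × (148 − 110) = 141950 kJ/h
Energy balance on cold side (adiabatic exchanger): Q = ṁ_c·Cp_c·(T_c,out − T_c,in)
ṁ_c = 141950 / [1.76 × (78.0 − 10.6)] = 1196.6 kg/h

ṁ_c = 1200 kg/h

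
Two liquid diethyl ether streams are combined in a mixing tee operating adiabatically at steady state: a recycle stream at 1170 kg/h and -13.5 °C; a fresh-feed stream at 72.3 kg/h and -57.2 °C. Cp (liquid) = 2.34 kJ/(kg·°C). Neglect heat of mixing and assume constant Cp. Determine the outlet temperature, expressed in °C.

Adiabatic, steady state ⇒ Σ ṁᵢCp,ᵢ(T_out − Tᵢ) = 0
T_out = Σ ṁᵢCp,ᵢTᵢ / Σ ṁᵢCp,ᵢ
      = -46638 / 2907 = -16.043 °C

T_out = -16.0 °C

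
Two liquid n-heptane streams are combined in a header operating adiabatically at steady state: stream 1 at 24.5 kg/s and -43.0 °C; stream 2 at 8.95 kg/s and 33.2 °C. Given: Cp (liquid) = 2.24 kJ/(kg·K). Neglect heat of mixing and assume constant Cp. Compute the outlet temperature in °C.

Adiabatic, steady state ⇒ Σ ṁᵢCp,ᵢ(T_out − Tᵢ) = 0
Σ ṁᵢCp,ᵢTᵢ = 24.5×2.24×-43.0 + 8.95×2.24×33.2 = -1694.2
Σ ṁᵢCp,ᵢ = 24.5×2.24 + 8.95×2.24 = 74.928
T_out = -1694.2 / 74.928 = -22.612 °C

T_out = -22.6 °C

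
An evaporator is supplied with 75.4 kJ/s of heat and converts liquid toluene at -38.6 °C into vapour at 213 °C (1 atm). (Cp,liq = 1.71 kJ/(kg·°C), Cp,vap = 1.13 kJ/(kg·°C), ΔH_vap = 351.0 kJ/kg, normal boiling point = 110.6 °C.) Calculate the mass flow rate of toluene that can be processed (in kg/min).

Δh = 1.71×(110.6−-38.6) + 351.0 + 1.13×(213−110.6) = 721.84 kJ/kg
Q = 75.4 kJ/s = 75.4 kJ/s = 4524 kJ/min
ṁ = Q/Δh = 4524 / 721.84 = 6.2673 kg/min

ṁ = 6.27 kg/min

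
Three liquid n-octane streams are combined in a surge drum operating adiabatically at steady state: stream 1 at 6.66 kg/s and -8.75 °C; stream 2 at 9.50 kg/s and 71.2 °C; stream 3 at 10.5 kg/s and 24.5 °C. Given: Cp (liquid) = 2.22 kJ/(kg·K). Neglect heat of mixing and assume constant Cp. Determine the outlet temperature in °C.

Adiabatic, steady state ⇒ Σ ṁᵢCp,ᵢ(T_out − Tᵢ) = 0
T_out = Σ ṁᵢCp,ᵢTᵢ / Σ ṁᵢCp,ᵢ
      = 1943.3 / 59.185 = 32.835 °C

T_out = 32.8 °C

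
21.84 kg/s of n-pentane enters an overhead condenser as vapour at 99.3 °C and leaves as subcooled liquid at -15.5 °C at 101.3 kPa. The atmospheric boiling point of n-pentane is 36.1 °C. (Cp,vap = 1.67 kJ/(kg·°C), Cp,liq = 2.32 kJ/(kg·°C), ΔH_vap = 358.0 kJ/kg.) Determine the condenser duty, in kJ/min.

Q_c = 764000 kJ/min

vapour 99.3→36.1 °C: -105.54 kJ/kg
condensation at 36.1 °C: -358 kJ/kg
liquid 36.1→-15.5 °C: -119.71 kJ/kg
Δh = -105.54 + -358 + -119.71 = -583.26 kJ/kg
Q = ṁ·Δh = 21.84 kg/s × -583.26 kJ/kg = -12738 kJ/s
|Q| = 12738 kW = 764300 kJ/min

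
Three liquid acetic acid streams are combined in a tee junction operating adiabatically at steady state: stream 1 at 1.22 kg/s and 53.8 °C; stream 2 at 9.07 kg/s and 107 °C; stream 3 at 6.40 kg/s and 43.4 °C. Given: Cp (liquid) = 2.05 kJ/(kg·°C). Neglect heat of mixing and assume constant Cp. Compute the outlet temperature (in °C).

T_out = 78.7 °C

No heat crosses the boundary, so H_out = H_in.
Σ ṁᵢCp,ᵢTᵢ = 1.22×2.05×53.8 + 9.07×2.05×107 + 6.40×2.05×43.4 = 2693.5
Σ ṁᵢCp,ᵢ = 1.22×2.05 + 9.07×2.05 + 6.40×2.05 = 34.215
T_out = 2693.5 / 34.215 = 78.723 °C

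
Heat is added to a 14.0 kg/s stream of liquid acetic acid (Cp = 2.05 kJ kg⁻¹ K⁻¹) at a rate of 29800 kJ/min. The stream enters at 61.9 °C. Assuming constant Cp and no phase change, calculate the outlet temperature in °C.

T_out = 79.2 °C

Q = 29800 kJ/min = 496.67 kJ/s
ΔT = Q/(ṁ·Cp) = 496.67/(14.0×2.05) = 17.305 K
T_out = 61.9 + 17.305 = 79.205 °C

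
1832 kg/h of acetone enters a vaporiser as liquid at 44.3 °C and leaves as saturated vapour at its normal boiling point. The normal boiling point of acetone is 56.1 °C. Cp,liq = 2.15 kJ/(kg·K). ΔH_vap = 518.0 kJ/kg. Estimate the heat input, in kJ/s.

liquid 44.3→56.1 °C: 25.37 kJ/kg
vaporisation at 56.1 °C: 518 kJ/kg
Δh = 25.37 + 518 = 543.37 kJ/kg
Q = ṁ·Δh = 1832 kg/h × 543.37 kJ/kg = 995450 kJ/h
|Q| = 276.51 kW

Q = 277 kJ/s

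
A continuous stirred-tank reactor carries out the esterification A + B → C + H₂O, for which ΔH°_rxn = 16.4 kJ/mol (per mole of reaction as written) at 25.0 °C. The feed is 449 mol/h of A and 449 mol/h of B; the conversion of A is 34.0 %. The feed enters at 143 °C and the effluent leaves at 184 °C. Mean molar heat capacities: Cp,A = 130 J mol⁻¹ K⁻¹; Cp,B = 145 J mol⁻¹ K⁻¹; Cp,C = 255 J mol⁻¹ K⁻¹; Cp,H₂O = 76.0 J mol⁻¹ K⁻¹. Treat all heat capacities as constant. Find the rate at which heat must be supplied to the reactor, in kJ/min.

Extent of reaction ξ = 0.340 × 449 = 152.66 mol/h
Reaction term: ξ·ΔH°_rxn = 152.66 × 16.4 = 2503.6 kJ/h
Sensible, feed 143→25 °C: -14570 kJ/h
Outlet flows (mol/h): A 296.34, B 296.34, C 152.66, H₂O 152.66
Sensible, products 25→184 °C: 20992 kJ/h
Q = ΔH = 8925.4 kJ/h = 2.4793 kW
Heat supplied = 148.76 kJ/min

Q_in = 149 kJ/min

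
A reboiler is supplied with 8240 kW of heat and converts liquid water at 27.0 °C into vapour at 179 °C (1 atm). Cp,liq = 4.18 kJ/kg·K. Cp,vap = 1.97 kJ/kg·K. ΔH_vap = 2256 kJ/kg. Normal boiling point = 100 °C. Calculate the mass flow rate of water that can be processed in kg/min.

Δh = 4.18×(100−27.0) + 2256 + 1.97×(179−100) = 2716.8 kJ/kg
Q = 8240 kW = 8240 kJ/s = 494400 kJ/min
ṁ = Q/Δh = 494400 / 2716.8 = 181.98 kg/min

ṁ = 182 kg/min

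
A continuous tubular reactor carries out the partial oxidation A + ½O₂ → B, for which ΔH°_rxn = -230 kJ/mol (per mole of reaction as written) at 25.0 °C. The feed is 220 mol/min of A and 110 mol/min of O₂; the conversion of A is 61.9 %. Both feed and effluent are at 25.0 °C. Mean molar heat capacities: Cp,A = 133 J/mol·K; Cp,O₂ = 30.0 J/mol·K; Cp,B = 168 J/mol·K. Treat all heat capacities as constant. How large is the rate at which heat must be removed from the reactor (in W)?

Extent of reaction ξ = 0.619 × 220 = 136.18 mol/min
Reaction term: ξ·ΔH°_rxn = 136.18 × -230 = -31321 kJ/min
Q = ΔH = -31321 kJ/min = -522.02 kW
Heat removed = 522020 W

Q_out = 522000 W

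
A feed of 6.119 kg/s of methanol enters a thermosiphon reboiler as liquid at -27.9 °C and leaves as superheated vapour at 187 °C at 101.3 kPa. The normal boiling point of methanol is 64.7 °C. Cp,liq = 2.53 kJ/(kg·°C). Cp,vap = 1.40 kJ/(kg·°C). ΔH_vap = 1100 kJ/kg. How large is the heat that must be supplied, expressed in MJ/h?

liquid -27.9→64.7 °C: 234.28 kJ/kg
vaporisation at 64.7 °C: 1100 kJ/kg
vapour 64.7→187 °C: 171.22 kJ/kg
Δh = 234.28 + 1100 + 171.22 = 1505.5 kJ/kg
Q = ṁ·Δh = 6.119 kg/s × 1505.5 kJ/kg = 9212.1 kJ/s
|Q| = 9212.1 kW = 33164 MJ/h

Q = 33200 MJ/h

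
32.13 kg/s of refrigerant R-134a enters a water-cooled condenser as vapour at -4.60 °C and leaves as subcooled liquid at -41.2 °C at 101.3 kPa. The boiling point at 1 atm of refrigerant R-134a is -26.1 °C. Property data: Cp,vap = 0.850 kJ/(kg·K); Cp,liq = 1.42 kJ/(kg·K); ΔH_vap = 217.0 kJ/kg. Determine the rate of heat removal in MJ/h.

Q_c = 29700 MJ/h

vapour -4.60→-26.1 °C: -18.275 kJ/kg
condensation at -26.1 °C: -217 kJ/kg
liquid -26.1→-41.2 °C: -21.442 kJ/kg
Δh = -18.275 + -217 + -21.442 = -256.72 kJ/kg
Q = ṁ·Δh = 32.13 kg/s × -256.72 kJ/kg = -8248.3 kJ/s
|Q| = 8248.3 kW = 29694 MJ/h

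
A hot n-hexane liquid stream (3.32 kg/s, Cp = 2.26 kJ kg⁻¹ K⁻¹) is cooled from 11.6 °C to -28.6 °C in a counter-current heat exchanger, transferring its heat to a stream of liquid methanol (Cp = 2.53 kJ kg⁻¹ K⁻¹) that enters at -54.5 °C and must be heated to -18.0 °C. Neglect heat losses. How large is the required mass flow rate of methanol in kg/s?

ṁ_c = 3.27 kg/s

Heat released by hot stream: Q = 3.32 × 2.26 × (11.6 − -28.6) = 301.63 kJ/s
Energy balance on cold side (adiabatic exchanger): Q = ṁ_c·Cp_c·(T_c,out − T_c,in)
ṁ_c = 301.63 / [2.53 × (-18.0 − -54.5)] = 3.2663 kg/s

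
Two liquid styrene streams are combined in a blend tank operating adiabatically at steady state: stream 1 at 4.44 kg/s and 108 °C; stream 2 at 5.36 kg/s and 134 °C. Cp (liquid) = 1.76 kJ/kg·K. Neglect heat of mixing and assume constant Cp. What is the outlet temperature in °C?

Energy balance with Q = 0: Σ ṁᵢCp,ᵢ(T_out − Tᵢ) = 0
Σ ṁᵢCp,ᵢTᵢ = 4.44×1.76×108 + 5.36×1.76×134 = 2108.1
Σ ṁᵢCp,ᵢ = 4.44×1.76 + 5.36×1.76 = 17.248
T_out = 2108.1 / 17.248 = 122.22 °C

T_out = 122 °C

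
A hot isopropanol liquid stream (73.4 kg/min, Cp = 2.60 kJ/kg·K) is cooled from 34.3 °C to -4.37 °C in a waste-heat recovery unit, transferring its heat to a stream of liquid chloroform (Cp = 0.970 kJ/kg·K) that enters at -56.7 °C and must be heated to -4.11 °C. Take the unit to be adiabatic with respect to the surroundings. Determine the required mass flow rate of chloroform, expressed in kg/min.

Heat released by hot stream: Q = 73.4 × 2.60 × (34.3 − -4.37) = 7379.8 kJ/min
Energy balance on cold side (adiabatic exchanger): Q = ṁ_c·Cp_c·(T_c,out − T_c,in)
ṁ_c = 7379.8 / [0.970 × (-4.11 − -56.7)] = 144.67 kg/min

ṁ_c = 145 kg/min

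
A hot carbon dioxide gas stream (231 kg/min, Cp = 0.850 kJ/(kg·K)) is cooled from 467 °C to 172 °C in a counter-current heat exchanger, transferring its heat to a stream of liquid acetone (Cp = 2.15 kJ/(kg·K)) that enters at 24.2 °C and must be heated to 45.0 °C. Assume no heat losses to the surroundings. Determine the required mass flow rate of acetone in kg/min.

ṁ_c = 1300 kg/min

Heat released by hot stream: Q = 231 × 0.850 × (467 − 172) = 57923 kJ/min
Energy balance on cold side (adiabatic exchanger): Q = ṁ_c·Cp_c·(T_c,out − T_c,in)
ṁ_c = 57923 / [2.15 × (45.0 − 24.2)] = 1295.2 kg/min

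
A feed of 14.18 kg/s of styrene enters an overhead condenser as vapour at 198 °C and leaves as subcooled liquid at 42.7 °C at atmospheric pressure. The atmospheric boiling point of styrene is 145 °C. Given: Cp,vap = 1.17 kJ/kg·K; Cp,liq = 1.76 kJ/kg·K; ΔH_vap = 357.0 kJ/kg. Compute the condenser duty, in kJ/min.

vapour 198→145 °C: -62.01 kJ/kg
condensation at 145 °C: -357 kJ/kg
liquid 145→42.7 °C: -180.05 kJ/kg
Δh = -62.01 + -357 + -180.05 = -599.06 kJ/kg
Q = ṁ·Δh = 14.18 kg/s × -599.06 kJ/kg = -8494.6 kJ/s
|Q| = 8494.6 kW = 509680 kJ/min

Q_c = 510000 kJ/min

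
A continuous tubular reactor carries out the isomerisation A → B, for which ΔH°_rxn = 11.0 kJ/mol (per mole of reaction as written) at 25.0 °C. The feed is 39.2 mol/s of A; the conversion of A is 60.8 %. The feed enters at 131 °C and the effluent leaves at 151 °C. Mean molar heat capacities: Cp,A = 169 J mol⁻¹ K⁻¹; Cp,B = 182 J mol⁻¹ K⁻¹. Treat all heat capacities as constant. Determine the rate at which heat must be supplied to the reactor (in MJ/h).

Q_in = 1560 MJ/h

Extent of reaction ξ = 0.608 × 39.2 = 23.834 mol/s
Reaction term: ξ·ΔH°_rxn = 23.834 × 11.0 = 262.17 kJ/s
Sensible, feed 131→25 °C: -702.23 kJ/s
Outlet flows (mol/s): A 15.366, B 23.834
Sensible, products 25→151 °C: 873.76 kJ/s
Q = ΔH = 433.71 kJ/s = 433.71 kW
Heat supplied = 1561.3 MJ/h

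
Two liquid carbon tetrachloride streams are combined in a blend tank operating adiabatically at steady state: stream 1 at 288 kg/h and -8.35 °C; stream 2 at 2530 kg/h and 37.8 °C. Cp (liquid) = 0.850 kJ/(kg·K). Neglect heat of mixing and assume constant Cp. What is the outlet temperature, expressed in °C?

Energy balance with Q = 0: Σ ṁᵢCp,ᵢ(T_out − Tᵢ) = 0
T_out = Σ ṁᵢCp,ᵢTᵢ / Σ ṁᵢCp,ᵢ
      = 79245 / 2395.3 = 33.083 °C

T_out = 33.1 °C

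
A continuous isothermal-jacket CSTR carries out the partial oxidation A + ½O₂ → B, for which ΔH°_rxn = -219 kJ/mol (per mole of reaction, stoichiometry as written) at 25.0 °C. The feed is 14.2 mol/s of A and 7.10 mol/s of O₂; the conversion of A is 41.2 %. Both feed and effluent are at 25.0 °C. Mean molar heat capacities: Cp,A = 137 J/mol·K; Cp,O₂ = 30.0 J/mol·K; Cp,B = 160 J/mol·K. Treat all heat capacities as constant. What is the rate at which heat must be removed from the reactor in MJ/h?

Extent of reaction ξ = 0.412 × 14.2 = 5.8504 mol/s
Reaction term: ξ·ΔH°_rxn = 5.8504 × -219 = -1281.2 kJ/s
Q = ΔH = -1281.2 kJ/s = -1281.2 kW
Heat removed = 4612.5 MJ/h

Q_out = 4610 MJ/h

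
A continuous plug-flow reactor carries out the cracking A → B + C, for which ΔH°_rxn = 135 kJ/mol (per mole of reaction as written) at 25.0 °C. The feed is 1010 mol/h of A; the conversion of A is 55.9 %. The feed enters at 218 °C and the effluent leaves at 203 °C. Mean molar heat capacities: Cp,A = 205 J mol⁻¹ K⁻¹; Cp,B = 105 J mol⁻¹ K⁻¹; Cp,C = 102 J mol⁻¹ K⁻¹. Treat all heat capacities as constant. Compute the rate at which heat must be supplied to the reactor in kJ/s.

Q_in = 20.4 kJ/s

Extent of reaction ξ = 0.559 × 1010 = 564.59 mol/h
Reaction term: ξ·ΔH°_rxn = 564.59 × 135 = 76220 kJ/h
Sensible, feed 218→25 °C: -39961 kJ/h
Outlet flows (mol/h): A 445.41, B 564.59, C 564.59
Sensible, products 25→203 °C: 37056 kJ/h
Q = ΔH = 73315 kJ/h = 20.365 kW
Heat supplied = 20.365 kJ/s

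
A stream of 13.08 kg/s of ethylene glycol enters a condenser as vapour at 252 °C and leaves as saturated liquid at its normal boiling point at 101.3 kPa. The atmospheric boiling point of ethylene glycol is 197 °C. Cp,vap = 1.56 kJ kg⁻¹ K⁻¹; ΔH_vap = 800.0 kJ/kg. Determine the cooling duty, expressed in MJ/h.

Q_c = 41700 MJ/h

vapour 252→197 °C: -85.8 kJ/kg
condensation at 197 °C: -800 kJ/kg
Δh = -85.8 + -800 = -885.8 kJ/kg
Q = ṁ·Δh = 13.08 kg/s × -885.8 kJ/kg = -11586 kJ/s
|Q| = 11586 kW = 41711 MJ/h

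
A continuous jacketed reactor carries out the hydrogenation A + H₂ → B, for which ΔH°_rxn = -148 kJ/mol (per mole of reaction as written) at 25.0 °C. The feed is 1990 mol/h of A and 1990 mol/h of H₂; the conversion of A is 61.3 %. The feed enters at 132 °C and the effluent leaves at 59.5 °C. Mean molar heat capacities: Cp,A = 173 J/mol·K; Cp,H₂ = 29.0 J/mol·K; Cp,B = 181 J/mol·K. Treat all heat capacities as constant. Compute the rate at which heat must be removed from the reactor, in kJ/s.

Extent of reaction ξ = 0.613 × 1990 = 1219.9 mol/h
Reaction term: ξ·ΔH°_rxn = 1219.9 × -148 = -180540 kJ/h
Sensible, feed 132→25 °C: -43012 kJ/h
Outlet flows (mol/h): A 770.13, H₂ 770.13, B 1219.9
Sensible, products 25→59.5 °C: 12985 kJ/h
Q = ΔH = -210570 kJ/h = -58.491 kW
Heat removed = 58.491 kJ/s

Q_out = 58.5 kJ/s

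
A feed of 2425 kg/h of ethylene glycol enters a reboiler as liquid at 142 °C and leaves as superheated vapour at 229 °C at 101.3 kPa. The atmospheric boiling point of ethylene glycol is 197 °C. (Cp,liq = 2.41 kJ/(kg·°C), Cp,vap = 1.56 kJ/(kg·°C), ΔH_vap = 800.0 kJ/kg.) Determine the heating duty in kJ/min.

Q = 39700 kJ/min

liquid 142→197 °C: 132.55 kJ/kg
vaporisation at 197 °C: 800 kJ/kg
vapour 197→229 °C: 49.92 kJ/kg
Δh = 132.55 + 800 + 49.92 = 982.47 kJ/kg
Q = ṁ·Δh = 2425 kg/h × 982.47 kJ/kg = 2.3825e+06 kJ/h
|Q| = 661.8 kW = 39708 kJ/min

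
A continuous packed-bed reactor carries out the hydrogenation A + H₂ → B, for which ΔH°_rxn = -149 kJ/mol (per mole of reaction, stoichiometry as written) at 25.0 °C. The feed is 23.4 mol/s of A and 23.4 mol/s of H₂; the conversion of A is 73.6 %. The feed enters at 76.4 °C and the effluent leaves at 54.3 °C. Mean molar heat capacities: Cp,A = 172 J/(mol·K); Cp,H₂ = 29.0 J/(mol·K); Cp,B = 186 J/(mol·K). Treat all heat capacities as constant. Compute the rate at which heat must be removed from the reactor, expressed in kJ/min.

Q_out = 161000 kJ/min

Extent of reaction ξ = 0.736 × 23.4 = 17.222 mol/s
Reaction term: ξ·ΔH°_rxn = 17.222 × -149 = -2566.1 kJ/s
Sensible, feed 76.4→25 °C: -241.75 kJ/s
Outlet flows (mol/s): A 6.1776, H₂ 6.1776, B 17.222
Sensible, products 25→54.3 °C: 130.24 kJ/s
Q = ΔH = -2677.7 kJ/s = -2677.7 kW
Heat removed = 160660 kJ/min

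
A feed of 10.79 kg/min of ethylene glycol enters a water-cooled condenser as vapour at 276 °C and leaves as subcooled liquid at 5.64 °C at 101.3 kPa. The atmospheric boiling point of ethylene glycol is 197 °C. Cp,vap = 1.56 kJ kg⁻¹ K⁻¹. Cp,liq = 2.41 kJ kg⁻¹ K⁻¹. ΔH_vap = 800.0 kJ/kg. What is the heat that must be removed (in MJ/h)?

vapour 276→197 °C: -123.24 kJ/kg
condensation at 197 °C: -800 kJ/kg
liquid 197→5.64 °C: -461.18 kJ/kg
Δh = -123.24 + -800 + -461.18 = -1384.4 kJ/kg
Q = ṁ·Δh = 10.79 kg/min × -1384.4 kJ/kg = -14938 kJ/min
|Q| = 248.96 kW = 896.27 MJ/h

Q_c = 896 MJ/h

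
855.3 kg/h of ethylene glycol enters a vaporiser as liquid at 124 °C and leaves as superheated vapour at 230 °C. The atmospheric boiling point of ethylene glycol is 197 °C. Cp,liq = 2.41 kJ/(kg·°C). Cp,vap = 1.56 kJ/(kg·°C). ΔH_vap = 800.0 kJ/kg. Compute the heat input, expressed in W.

Q = 244000 W

liquid 124→197 °C: 175.93 kJ/kg
vaporisation at 197 °C: 800 kJ/kg
vapour 197→230 °C: 51.48 kJ/kg
Δh = 175.93 + 800 + 51.48 = 1027.4 kJ/kg
Q = ṁ·Δh = 855.3 kg/h × 1027.4 kJ/kg = 878740 kJ/h
|Q| = 244.1 kW = 244100 W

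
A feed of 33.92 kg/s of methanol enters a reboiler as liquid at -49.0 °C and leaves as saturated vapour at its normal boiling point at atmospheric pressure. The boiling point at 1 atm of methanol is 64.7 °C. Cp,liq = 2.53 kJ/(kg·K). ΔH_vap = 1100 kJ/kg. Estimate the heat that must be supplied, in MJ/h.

Q = 169000 MJ/h

liquid -49.0→64.7 °C: 287.66 kJ/kg
vaporisation at 64.7 °C: 1100 kJ/kg
Δh = 287.66 + 1100 = 1387.7 kJ/kg
Q = ṁ·Δh = 33.92 kg/s × 1387.7 kJ/kg = 47069 kJ/s
|Q| = 47069 kW = 169450 MJ/h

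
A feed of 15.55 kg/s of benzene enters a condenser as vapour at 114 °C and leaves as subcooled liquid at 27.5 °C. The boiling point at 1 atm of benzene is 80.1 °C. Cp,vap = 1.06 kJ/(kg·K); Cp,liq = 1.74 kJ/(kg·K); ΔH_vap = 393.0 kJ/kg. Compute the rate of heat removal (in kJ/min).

vapour 114→80.1 °C: -35.934 kJ/kg
condensation at 80.1 °C: -393 kJ/kg
liquid 80.1→27.5 °C: -91.524 kJ/kg
Δh = -35.934 + -393 + -91.524 = -520.46 kJ/kg
Q = ṁ·Δh = 15.55 kg/s × -520.46 kJ/kg = -8093.1 kJ/s
|Q| = 8093.1 kW = 485590 kJ/min

Q_c = 486000 kJ/min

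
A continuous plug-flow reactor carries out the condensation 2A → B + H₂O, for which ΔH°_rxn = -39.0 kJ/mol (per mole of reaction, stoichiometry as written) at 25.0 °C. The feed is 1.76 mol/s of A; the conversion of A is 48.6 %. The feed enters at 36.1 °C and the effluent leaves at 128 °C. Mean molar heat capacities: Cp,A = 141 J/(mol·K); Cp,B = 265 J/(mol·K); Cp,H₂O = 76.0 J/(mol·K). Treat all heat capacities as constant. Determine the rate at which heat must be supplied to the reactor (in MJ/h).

Q_in = 31.4 MJ/h

Extent of reaction ξ = 0.486 × 1.76 / 2 = 0.42768 mol/s
Reaction term: ξ·ΔH°_rxn = 0.42768 × -39.0 = -16.68 kJ/s
Sensible, feed 36.1→25 °C: -2.7546 kJ/s
Outlet flows (mol/s): A 0.90464, B 0.42768, H₂O 0.42768
Sensible, products 25→128 °C: 28.159 kJ/s
Q = ΔH = 8.7254 kJ/s = 8.7254 kW
Heat supplied = 31.411 MJ/h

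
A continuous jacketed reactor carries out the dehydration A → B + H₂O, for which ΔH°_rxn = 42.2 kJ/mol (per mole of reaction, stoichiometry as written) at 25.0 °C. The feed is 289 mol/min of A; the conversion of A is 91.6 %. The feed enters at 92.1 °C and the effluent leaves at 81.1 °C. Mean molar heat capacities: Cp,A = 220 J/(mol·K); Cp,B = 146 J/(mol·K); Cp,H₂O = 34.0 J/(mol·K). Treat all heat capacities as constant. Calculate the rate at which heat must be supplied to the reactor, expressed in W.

Extent of reaction ξ = 0.916 × 289 = 264.72 mol/min
Reaction term: ξ·ΔH°_rxn = 264.72 × 42.2 = 11171 kJ/min
Sensible, feed 92.1→25 °C: -4266.2 kJ/min
Outlet flows (mol/min): A 24.276, B 264.72, H₂O 264.72
Sensible, products 25→81.1 °C: 2972.8 kJ/min
Q = ΔH = 9877.9 kJ/min = 164.63 kW
Heat supplied = 164630 W

Q_in = 165000 W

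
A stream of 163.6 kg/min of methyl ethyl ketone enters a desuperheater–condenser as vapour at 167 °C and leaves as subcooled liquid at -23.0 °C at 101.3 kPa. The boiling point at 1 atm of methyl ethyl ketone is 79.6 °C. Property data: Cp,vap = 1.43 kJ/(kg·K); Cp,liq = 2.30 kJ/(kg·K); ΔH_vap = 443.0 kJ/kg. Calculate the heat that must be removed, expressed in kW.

Q_c = 2190 kW

vapour 167→79.6 °C: -124.98 kJ/kg
condensation at 79.6 °C: -443 kJ/kg
liquid 79.6→-23.0 °C: -235.98 kJ/kg
Δh = -124.98 + -443 + -235.98 = -803.96 kJ/kg
Q = ṁ·Δh = 163.6 kg/min × -803.96 kJ/kg = -131530 kJ/min
|Q| = 2192.1 kW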